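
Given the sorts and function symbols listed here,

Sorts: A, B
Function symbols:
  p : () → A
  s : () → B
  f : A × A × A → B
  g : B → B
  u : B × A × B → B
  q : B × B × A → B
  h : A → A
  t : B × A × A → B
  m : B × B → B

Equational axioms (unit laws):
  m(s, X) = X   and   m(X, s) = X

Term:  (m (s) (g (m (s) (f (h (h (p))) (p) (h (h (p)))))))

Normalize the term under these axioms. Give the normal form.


normal form = (g (f (h (h (p))) (p) (h (h (p)))))

1. (m (s) (g (m (s) (f (h (h (p))) (p) (h (h (p)))))))  →  (g (m (s) (f (h (h (p))) (p) (h (h (p))))))
2. (g (m (s) (f (h (h (p))) (p) (h (h (p))))))  →  (g (f (h (h (p))) (p) (h (h (p)))))


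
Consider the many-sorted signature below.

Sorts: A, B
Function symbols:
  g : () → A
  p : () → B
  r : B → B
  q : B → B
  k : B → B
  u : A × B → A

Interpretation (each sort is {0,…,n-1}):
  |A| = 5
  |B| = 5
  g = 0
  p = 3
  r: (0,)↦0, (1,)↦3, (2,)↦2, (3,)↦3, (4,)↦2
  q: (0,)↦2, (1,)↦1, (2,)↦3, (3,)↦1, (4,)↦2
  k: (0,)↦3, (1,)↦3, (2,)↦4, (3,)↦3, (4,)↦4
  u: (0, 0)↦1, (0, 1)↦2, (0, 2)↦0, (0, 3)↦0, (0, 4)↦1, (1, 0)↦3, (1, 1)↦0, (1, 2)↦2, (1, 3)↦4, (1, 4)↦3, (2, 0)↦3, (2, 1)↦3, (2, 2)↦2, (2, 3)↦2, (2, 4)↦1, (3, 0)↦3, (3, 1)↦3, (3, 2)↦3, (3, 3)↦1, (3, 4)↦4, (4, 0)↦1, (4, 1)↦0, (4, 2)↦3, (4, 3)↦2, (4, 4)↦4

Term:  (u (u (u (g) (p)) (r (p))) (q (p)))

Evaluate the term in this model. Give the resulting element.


value = 2

  g = 0
  p = 3
  (u (g) (p)) = u(0, 3) = 0
  p = 3
  (r (p)) = r(3,) = 3
  (u (u (g) (p)) (r (p))) = u(0, 3) = 0
  p = 3
  (q (p)) = q(3,) = 1
  (u (u (u (g) (p)) (r (p))) (q (p))) = u(0, 1) = 2


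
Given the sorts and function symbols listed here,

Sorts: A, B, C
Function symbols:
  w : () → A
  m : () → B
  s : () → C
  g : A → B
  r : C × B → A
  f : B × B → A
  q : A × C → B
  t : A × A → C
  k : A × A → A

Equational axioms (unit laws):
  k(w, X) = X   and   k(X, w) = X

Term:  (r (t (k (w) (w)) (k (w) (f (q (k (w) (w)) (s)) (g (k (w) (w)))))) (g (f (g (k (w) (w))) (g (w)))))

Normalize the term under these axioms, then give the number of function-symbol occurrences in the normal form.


size = 15

1. (r (t (k (w) (w)) (k (w) (f (q (k (w) (w)) (s)) (g (k (w) (w)))))) (g (f (g (k (w) (w))) (g (w)))))  →  (r (t (w) (k (w) (f (q (k (w) (w)) (s)) (g (k (w) (w)))))) (g (f (g (k (w) (w))) (g (w)))))
2. (r (t (w) (k (w) (f (q (k (w) (w)) (s)) (g (k (w) (w)))))) (g (f (g (k (w) (w))) (g (w)))))  →  (r (t (w) (f (q (k (w) (w)) (s)) (g (k (w) (w))))) (g (f (g (k (w) (w))) (g (w)))))
3. (r (t (w) (f (q (k (w) (w)) (s)) (g (k (w) (w))))) (g (f (g (k (w) (w))) (g (w)))))  →  (r (t (w) (f (q (w) (s)) (g (k (w) (w))))) (g (f (g (k (w) (w))) (g (w)))))
4. (r (t (w) (f (q (w) (s)) (g (k (w) (w))))) (g (f (g (k (w) (w))) (g (w)))))  →  (r (t (w) (f (q (w) (s)) (g (w)))) (g (f (g (k (w) (w))) (g (w)))))
5. (r (t (w) (f (q (w) (s)) (g (w)))) (g (f (g (k (w) (w))) (g (w)))))  →  (r (t (w) (f (q (w) (s)) (g (w)))) (g (f (g (w)) (g (w)))))
normal form: (r (t (w) (f (q (w) (s)) (g (w)))) (g (f (g (w)) (g (w)))))


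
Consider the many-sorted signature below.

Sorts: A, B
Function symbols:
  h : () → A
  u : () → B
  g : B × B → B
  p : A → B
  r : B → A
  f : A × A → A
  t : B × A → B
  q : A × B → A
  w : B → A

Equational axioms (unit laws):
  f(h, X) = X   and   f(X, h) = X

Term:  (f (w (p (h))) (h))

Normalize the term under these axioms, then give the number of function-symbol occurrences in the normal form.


size = 3

1. (f (w (p (h))) (h))  →  (w (p (h)))
normal form: (w (p (h)))


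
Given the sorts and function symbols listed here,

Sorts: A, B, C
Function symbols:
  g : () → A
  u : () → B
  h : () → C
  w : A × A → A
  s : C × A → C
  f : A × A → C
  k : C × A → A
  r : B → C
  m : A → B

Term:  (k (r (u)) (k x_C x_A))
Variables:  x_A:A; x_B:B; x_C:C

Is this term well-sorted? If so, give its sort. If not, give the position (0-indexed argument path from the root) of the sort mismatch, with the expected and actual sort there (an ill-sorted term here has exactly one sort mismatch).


    (u) : B
  (r (u)) : C
    x_C : C
    x_A : A
  (k x_C x_A) : A
(k (r (u)) (k x_C x_A)) : A

well-sorted; sort = A


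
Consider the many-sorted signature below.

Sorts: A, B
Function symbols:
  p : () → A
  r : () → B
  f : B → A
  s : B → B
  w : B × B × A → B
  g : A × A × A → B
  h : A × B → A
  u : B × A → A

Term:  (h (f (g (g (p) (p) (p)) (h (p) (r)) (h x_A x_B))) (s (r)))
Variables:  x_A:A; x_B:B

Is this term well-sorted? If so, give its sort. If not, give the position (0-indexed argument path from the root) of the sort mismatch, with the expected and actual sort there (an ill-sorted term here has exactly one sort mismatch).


ill-sorted at position [0, 0, 0]: expected A, got B

        (p) : A
        (p) : A
        (p) : A
      (g (p) (p) (p)) : B
        (p) : A
        (r) : B
      (h (p) (r)) : A
        x_A : A
        x_B : B
      (h x_A x_B) : A
    (g (g (p) (p) (p)) (h (p) (r)) (h x_A x_B)) : ✗ arg 0 at [0, 0, 0] has sort B, expected A
    (r) : B
  (s (r)) : B


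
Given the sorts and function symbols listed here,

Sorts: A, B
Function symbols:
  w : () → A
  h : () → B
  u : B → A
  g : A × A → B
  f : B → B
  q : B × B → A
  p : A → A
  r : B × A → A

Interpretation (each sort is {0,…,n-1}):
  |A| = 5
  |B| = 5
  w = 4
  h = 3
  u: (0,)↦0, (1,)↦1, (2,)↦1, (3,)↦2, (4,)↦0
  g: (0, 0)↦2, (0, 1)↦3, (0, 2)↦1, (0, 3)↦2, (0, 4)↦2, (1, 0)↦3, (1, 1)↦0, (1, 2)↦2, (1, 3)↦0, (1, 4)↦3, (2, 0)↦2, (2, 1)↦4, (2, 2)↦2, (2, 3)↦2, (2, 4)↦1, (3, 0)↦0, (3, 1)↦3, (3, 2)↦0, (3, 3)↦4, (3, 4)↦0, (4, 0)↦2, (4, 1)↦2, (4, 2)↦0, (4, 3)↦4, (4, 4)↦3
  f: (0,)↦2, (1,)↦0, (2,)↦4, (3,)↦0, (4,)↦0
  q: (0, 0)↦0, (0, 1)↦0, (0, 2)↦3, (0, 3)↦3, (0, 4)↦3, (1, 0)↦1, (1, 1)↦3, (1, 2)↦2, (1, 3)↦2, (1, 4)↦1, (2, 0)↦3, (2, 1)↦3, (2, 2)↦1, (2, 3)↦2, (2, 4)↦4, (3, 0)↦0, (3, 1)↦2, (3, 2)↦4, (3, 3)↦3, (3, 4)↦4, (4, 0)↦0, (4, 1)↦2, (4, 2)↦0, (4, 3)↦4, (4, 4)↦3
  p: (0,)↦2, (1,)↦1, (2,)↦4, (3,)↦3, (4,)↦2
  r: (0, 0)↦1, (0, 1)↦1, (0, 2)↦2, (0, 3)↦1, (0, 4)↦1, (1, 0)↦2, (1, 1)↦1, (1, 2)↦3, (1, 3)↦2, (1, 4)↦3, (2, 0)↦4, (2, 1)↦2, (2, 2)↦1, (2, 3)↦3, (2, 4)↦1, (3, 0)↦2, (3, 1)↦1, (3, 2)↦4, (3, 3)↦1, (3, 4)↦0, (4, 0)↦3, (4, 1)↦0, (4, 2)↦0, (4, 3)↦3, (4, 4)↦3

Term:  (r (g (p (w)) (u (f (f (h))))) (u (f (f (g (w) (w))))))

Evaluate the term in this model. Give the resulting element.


value = 0

  w = 4
  (p (w)) = p(4,) = 2
  h = 3
  (f (h)) = f(3,) = 0
  (f (f (h))) = f(0,) = 2
  (u (f (f (h)))) = u(2,) = 1
  (g (p (w)) (u (f (f (h))))) = g(2, 1) = 4
  w = 4
  w = 4
  (g (w) (w)) = g(4, 4) = 3
  (f (g (w) (w))) = f(3,) = 0
  (f (f (g (w) (w)))) = f(0,) = 2
  (u (f (f (g (w) (w))))) = u(2,) = 1
  (r (g (p (w)) (u (f (f (h))))) (u (f (f (g (w) (w)))))) = r(4, 1) = 0


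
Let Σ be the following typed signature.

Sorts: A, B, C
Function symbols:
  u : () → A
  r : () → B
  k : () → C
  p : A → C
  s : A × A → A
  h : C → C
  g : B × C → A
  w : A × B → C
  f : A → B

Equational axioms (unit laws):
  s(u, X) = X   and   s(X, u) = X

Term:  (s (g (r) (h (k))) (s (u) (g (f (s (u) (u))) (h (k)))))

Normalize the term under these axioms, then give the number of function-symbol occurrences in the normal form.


1. (s (g (r) (h (k))) (s (u) (g (f (s (u) (u))) (h (k)))))  →  (s (g (r) (h (k))) (g (f (s (u) (u))) (h (k))))
2. (s (g (r) (h (k))) (g (f (s (u) (u))) (h (k))))  →  (s (g (r) (h (k))) (g (f (u)) (h (k))))
normal form: (s (g (r) (h (k))) (g (f (u)) (h (k))))

size = 10


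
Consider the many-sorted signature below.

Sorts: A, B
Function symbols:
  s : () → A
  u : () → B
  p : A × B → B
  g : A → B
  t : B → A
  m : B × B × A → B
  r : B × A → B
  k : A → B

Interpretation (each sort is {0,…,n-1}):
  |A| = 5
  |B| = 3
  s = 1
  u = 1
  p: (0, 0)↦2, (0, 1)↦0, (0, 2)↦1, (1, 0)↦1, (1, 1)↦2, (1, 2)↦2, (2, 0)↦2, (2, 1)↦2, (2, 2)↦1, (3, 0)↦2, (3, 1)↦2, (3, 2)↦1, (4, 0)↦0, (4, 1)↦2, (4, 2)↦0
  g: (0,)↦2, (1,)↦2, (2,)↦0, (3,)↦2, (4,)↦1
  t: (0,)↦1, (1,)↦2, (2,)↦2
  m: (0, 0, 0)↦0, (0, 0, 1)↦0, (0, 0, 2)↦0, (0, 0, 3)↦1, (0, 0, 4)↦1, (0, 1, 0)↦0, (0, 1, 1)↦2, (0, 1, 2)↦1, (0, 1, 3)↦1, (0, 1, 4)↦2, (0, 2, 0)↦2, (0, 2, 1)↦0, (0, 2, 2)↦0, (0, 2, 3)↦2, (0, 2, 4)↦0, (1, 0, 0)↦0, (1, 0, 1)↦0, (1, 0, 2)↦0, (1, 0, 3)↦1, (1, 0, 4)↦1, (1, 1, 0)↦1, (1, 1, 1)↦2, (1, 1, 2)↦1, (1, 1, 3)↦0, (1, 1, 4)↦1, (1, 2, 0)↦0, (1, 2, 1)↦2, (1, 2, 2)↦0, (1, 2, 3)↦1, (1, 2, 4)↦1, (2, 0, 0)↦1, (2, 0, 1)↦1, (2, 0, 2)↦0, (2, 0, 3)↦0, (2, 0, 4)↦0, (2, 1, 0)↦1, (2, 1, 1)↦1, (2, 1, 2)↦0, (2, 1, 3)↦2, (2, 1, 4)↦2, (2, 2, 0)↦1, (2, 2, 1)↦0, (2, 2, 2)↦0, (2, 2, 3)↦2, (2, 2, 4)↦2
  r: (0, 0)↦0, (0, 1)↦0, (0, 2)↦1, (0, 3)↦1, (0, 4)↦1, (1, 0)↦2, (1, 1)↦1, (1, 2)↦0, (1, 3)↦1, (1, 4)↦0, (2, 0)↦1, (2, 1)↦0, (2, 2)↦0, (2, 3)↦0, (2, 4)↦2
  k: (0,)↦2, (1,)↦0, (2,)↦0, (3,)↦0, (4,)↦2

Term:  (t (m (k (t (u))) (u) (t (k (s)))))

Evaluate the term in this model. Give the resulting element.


value = 2

  u = 1
  (t (u)) = t(1,) = 2
  (k (t (u))) = k(2,) = 0
  u = 1
  s = 1
  (k (s)) = k(1,) = 0
  (t (k (s))) = t(0,) = 1
  (m (k (t (u))) (u) (t (k (s)))) = m(0, 1, 1) = 2
  (t (m (k (t (u))) (u) (t (k (s))))) = t(2,) = 2


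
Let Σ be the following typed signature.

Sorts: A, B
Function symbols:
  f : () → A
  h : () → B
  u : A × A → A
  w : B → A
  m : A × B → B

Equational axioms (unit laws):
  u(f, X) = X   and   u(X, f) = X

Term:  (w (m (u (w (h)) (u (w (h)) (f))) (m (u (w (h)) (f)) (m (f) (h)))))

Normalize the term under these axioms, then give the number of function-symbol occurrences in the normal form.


1. (w (m (u (w (h)) (u (w (h)) (f))) (m (u (w (h)) (f)) (m (f) (h)))))  →  (w (m (u (w (h)) (w (h))) (m (u (w (h)) (f)) (m (f) (h)))))
2. (w (m (u (w (h)) (w (h))) (m (u (w (h)) (f)) (m (f) (h)))))  →  (w (m (u (w (h)) (w (h))) (m (w (h)) (m (f) (h)))))
normal form: (w (m (u (w (h)) (w (h))) (m (w (h)) (m (f) (h)))))

size = 13


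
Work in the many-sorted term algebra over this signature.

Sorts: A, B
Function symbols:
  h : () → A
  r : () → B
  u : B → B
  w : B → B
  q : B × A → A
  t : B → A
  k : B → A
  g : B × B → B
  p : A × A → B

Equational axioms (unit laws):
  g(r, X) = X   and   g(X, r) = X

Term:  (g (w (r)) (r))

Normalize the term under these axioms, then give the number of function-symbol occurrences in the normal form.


size = 2

1. (g (w (r)) (r))  →  (w (r))
normal form: (w (r))


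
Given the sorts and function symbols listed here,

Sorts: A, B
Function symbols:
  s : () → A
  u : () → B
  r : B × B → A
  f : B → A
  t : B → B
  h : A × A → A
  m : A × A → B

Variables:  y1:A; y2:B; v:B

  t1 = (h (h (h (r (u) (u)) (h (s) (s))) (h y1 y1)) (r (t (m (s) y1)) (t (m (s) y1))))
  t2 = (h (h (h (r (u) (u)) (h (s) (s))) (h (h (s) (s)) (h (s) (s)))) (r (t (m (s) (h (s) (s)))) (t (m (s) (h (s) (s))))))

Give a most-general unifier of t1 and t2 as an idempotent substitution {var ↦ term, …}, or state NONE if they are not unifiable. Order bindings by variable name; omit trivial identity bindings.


{y1 ↦ (h (s) (s))}


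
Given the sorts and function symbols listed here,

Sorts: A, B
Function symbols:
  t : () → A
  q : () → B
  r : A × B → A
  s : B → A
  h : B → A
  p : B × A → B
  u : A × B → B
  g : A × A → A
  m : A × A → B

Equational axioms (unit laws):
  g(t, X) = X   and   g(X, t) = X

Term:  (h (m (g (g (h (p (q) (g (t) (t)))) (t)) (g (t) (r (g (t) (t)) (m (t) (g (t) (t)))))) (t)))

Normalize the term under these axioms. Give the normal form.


normal form = (h (m (g (h (p (q) (t))) (r (t) (m (t) (t)))) (t)))

1. (h (m (g (g (h (p (q) (g (t) (t)))) (t)) (g (t) (r (g (t) (t)) (m (t) (g (t) (t)))))) (t)))  →  (h (m (g (h (p (q) (g (t) (t)))) (g (t) (r (g (t) (t)) (m (t) (g (t) (t)))))) (t)))
2. (h (m (g (h (p (q) (g (t) (t)))) (g (t) (r (g (t) (t)) (m (t) (g (t) (t)))))) (t)))  →  (h (m (g (h (p (q) (t))) (g (t) (r (g (t) (t)) (m (t) (g (t) (t)))))) (t)))
3. (h (m (g (h (p (q) (t))) (g (t) (r (g (t) (t)) (m (t) (g (t) (t)))))) (t)))  →  (h (m (g (h (p (q) (t))) (r (g (t) (t)) (m (t) (g (t) (t))))) (t)))
4. (h (m (g (h (p (q) (t))) (r (g (t) (t)) (m (t) (g (t) (t))))) (t)))  →  (h (m (g (h (p (q) (t))) (r (t) (m (t) (g (t) (t))))) (t)))
5. (h (m (g (h (p (q) (t))) (r (t) (m (t) (g (t) (t))))) (t)))  →  (h (m (g (h (p (q) (t))) (r (t) (m (t) (t)))) (t)))


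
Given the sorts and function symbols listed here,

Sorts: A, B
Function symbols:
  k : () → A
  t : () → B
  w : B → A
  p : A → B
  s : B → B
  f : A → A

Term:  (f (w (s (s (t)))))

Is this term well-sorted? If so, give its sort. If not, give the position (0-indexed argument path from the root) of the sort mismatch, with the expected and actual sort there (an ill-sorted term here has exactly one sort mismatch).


well-sorted; sort = A

        (t) : B
      (s (t)) : B
    (s (s (t))) : B
  (w (s (s (t)))) : A
(f (w (s (s (t))))) : A


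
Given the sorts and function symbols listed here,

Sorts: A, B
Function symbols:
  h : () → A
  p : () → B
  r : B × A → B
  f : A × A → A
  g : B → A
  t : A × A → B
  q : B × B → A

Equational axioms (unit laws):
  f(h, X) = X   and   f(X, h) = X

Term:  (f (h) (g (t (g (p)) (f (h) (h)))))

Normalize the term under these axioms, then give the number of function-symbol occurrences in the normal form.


1. (f (h) (g (t (g (p)) (f (h) (h)))))  →  (g (t (g (p)) (f (h) (h))))
2. (g (t (g (p)) (f (h) (h))))  →  (g (t (g (p)) (h)))
normal form: (g (t (g (p)) (h)))

size = 5


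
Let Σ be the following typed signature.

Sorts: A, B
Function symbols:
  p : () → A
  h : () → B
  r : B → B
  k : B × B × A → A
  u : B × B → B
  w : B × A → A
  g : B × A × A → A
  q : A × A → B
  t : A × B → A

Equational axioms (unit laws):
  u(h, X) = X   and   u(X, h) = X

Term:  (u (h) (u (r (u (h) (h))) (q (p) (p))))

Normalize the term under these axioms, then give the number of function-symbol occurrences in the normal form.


1. (u (h) (u (r (u (h) (h))) (q (p) (p))))  →  (u (r (u (h) (h))) (q (p) (p)))
2. (u (r (u (h) (h))) (q (p) (p)))  →  (u (r (h)) (q (p) (p)))
normal form: (u (r (h)) (q (p) (p)))

size = 6


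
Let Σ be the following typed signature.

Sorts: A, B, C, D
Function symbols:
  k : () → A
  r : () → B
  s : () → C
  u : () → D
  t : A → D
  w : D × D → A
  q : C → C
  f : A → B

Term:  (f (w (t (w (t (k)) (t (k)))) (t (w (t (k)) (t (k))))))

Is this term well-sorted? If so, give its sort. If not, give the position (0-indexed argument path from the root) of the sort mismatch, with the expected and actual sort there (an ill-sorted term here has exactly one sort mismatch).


well-sorted; sort = B

          (k) : A
        (t (k)) : D
          (k) : A
        (t (k)) : D
      (w (t (k)) (t (k))) : A
    (t (w (t (k)) (t (k)))) : D
          (k) : A
        (t (k)) : D
          (k) : A
        (t (k)) : D
      (w (t (k)) (t (k))) : A
    (t (w (t (k)) (t (k)))) : D
  (w (t (w (t (k)) (t (k)))) (t (w (t (k)) (t (k))))) : A
(f (w (t (w (t (k)) (t (k)))) (t (w (t (k)) (t (k)))))) : B


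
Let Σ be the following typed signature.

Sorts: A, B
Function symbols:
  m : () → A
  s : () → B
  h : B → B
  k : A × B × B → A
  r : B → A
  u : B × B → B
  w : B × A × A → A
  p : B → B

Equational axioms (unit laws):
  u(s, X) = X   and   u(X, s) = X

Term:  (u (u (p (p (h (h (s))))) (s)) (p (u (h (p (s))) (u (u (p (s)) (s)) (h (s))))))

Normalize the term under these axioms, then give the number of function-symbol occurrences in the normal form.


size = 16

1. (u (u (p (p (h (h (s))))) (s)) (p (u (h (p (s))) (u (u (p (s)) (s)) (h (s))))))  →  (u (p (p (h (h (s))))) (p (u (h (p (s))) (u (u (p (s)) (s)) (h (s))))))
2. (u (p (p (h (h (s))))) (p (u (h (p (s))) (u (u (p (s)) (s)) (h (s))))))  →  (u (p (p (h (h (s))))) (p (u (h (p (s))) (u (p (s)) (h (s))))))
normal form: (u (p (p (h (h (s))))) (p (u (h (p (s))) (u (p (s)) (h (s))))))


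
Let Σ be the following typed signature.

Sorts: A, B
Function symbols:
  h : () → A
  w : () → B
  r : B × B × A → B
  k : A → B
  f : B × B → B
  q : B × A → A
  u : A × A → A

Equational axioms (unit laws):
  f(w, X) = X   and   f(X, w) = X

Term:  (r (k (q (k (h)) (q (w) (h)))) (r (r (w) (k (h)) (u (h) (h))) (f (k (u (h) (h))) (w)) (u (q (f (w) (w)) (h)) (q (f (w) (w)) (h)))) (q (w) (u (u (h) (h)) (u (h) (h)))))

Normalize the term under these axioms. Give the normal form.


1. (r (k (q (k (h)) (q (w) (h)))) (r (r (w) (k (h)) (u (h) (h))) (f (k (u (h) (h))) (w)) (u (q (f (w) (w)) (h)) (q (f (w) (w)) (h)))) (q (w) (u (u (h) (h)) (u (h) (h)))))  →  (r (k (q (k (h)) (q (w) (h)))) (r (r (w) (k (h)) (u (h) (h))) (k (u (h) (h))) (u (q (f (w) (w)) (h)) (q (f (w) (w)) (h)))) (q (w) (u (u (h) (h)) (u (h) (h)))))
2. (r (k (q (k (h)) (q (w) (h)))) (r (r (w) (k (h)) (u (h) (h))) (k (u (h) (h))) (u (q (f (w) (w)) (h)) (q (f (w) (w)) (h)))) (q (w) (u (u (h) (h)) (u (h) (h)))))  →  (r (k (q (k (h)) (q (w) (h)))) (r (r (w) (k (h)) (u (h) (h))) (k (u (h) (h))) (u (q (w) (h)) (q (f (w) (w)) (h)))) (q (w) (u (u (h) (h)) (u (h) (h)))))
3. (r (k (q (k (h)) (q (w) (h)))) (r (r (w) (k (h)) (u (h) (h))) (k (u (h) (h))) (u (q (w) (h)) (q (f (w) (w)) (h)))) (q (w) (u (u (h) (h)) (u (h) (h)))))  →  (r (k (q (k (h)) (q (w) (h)))) (r (r (w) (k (h)) (u (h) (h))) (k (u (h) (h))) (u (q (w) (h)) (q (w) (h)))) (q (w) (u (u (h) (h)) (u (h) (h)))))

normal form = (r (k (q (k (h)) (q (w) (h)))) (r (r (w) (k (h)) (u (h) (h))) (k (u (h) (h))) (u (q (w) (h)) (q (w) (h)))) (q (w) (u (u (h) (h)) (u (h) (h)))))


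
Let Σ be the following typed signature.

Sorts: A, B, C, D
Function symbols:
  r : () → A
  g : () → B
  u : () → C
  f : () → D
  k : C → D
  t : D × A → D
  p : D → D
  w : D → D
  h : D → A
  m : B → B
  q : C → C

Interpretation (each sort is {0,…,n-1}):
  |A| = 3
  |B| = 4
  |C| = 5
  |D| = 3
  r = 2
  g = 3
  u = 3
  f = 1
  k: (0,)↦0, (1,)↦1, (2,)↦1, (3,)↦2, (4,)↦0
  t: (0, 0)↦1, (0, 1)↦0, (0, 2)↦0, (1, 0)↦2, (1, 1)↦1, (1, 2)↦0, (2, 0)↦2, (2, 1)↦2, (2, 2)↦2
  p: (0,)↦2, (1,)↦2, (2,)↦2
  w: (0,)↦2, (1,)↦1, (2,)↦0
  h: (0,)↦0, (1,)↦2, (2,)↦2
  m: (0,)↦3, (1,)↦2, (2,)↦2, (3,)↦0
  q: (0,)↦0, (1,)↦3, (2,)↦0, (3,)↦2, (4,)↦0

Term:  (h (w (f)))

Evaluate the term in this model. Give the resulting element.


value = 2

  f = 1
  (w (f)) = w(1,) = 1
  (h (w (f))) = h(1,) = 2


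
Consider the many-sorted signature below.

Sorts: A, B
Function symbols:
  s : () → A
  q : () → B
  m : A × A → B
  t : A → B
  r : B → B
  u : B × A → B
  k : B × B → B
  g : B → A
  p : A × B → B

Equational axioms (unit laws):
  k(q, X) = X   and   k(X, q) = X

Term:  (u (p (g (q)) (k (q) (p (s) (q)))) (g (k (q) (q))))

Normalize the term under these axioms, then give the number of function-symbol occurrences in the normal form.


size = 9

1. (u (p (g (q)) (k (q) (p (s) (q)))) (g (k (q) (q))))  →  (u (p (g (q)) (p (s) (q))) (g (k (q) (q))))
2. (u (p (g (q)) (p (s) (q))) (g (k (q) (q))))  →  (u (p (g (q)) (p (s) (q))) (g (q)))
normal form: (u (p (g (q)) (p (s) (q))) (g (q)))


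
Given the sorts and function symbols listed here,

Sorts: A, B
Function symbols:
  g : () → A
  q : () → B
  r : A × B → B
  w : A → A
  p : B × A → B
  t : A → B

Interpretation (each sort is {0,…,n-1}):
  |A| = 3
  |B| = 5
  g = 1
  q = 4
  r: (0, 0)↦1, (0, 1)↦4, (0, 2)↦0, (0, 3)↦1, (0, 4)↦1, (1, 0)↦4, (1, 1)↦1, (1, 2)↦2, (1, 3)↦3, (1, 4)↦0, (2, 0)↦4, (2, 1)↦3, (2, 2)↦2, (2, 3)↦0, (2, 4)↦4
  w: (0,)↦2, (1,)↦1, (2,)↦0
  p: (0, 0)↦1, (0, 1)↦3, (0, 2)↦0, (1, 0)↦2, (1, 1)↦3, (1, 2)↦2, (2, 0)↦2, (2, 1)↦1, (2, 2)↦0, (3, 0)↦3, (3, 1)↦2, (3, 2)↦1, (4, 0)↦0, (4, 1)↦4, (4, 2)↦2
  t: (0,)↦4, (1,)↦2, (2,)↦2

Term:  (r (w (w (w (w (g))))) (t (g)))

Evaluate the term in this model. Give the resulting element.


value = 2

  g = 1
  (w (g)) = w(1,) = 1
  (w (w (g))) = w(1,) = 1
  (w (w (w (g)))) = w(1,) = 1
  (w (w (w (w (g))))) = w(1,) = 1
  g = 1
  (t (g)) = t(1,) = 2
  (r (w (w (w (w (g))))) (t (g))) = r(1, 2) = 2


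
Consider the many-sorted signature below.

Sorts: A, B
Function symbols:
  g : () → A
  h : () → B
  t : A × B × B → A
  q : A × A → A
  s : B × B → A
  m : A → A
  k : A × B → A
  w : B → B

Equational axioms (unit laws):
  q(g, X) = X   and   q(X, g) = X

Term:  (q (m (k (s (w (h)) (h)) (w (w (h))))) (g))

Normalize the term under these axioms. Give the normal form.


1. (q (m (k (s (w (h)) (h)) (w (w (h))))) (g))  →  (m (k (s (w (h)) (h)) (w (w (h)))))

normal form = (m (k (s (w (h)) (h)) (w (w (h)))))


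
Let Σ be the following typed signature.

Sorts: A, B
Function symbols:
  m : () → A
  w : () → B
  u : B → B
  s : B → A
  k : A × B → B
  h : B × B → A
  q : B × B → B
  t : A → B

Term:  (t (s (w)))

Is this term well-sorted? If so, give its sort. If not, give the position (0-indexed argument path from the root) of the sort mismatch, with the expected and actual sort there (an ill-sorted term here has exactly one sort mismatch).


    (w) : B
  (s (w)) : A
(t (s (w))) : B

well-sorted; sort = B


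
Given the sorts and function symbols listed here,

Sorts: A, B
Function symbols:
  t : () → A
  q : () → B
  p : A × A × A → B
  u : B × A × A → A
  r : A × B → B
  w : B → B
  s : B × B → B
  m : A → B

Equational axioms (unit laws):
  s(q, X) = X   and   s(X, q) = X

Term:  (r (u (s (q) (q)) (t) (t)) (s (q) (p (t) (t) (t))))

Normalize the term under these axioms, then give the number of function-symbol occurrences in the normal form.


size = 9

1. (r (u (s (q) (q)) (t) (t)) (s (q) (p (t) (t) (t))))  →  (r (u (q) (t) (t)) (s (q) (p (t) (t) (t))))
2. (r (u (q) (t) (t)) (s (q) (p (t) (t) (t))))  →  (r (u (q) (t) (t)) (p (t) (t) (t)))
normal form: (r (u (q) (t) (t)) (p (t) (t) (t)))


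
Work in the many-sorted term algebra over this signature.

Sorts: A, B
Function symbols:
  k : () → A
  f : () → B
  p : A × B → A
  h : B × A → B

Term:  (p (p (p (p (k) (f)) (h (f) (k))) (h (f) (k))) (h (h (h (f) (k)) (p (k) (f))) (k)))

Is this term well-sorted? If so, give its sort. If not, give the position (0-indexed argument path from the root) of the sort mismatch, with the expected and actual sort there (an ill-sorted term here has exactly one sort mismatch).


        (k) : A
        (f) : B
      (p (k) (f)) : A
        (f) : B
        (k) : A
      (h (f) (k)) : B
    (p (p (k) (f)) (h (f) (k))) : A
      (f) : B
      (k) : A
    (h (f) (k)) : B
  (p (p (p (k) (f)) (h (f) (k))) (h (f) (k))) : A
        (f) : B
        (k) : A
      (h (f) (k)) : B
        (k) : A
        (f) : B
      (p (k) (f)) : A
    (h (h (f) (k)) (p (k) (f))) : B
    (k) : A
  (h (h (h (f) (k)) (p (k) (f))) (k)) : B
(p (p (p (p (k) (f)) (h (f) (k))) (h (f) (k))) (h (h (h (f) (k)) (p (k) (f))) (k))) : A

well-sorted; sort = A


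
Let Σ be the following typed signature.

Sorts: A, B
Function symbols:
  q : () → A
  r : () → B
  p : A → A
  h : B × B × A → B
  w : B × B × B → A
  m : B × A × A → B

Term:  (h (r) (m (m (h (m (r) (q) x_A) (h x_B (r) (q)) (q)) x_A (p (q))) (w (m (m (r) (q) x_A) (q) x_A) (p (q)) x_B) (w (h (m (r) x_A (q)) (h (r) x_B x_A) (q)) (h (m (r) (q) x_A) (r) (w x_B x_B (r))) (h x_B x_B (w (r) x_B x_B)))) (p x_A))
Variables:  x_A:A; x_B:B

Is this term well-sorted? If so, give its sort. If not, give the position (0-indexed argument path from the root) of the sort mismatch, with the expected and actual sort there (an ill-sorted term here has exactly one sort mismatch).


ill-sorted at position [1, 1, 1]: expected B, got A

  (r) : B
          (r) : B
          (q) : A
          x_A : A
        (m (r) (q) x_A) : B
          x_B : B
          (r) : B
          (q) : A
        (h x_B (r) (q)) : B
        (q) : A
      (h (m (r) (q) x_A) (h x_B (r) (q)) (q)) : B
      x_A : A
        (q) : A
      (p (q)) : A
    (m (h (m (r) (q) x_A) (h x_B (r) (q)) (q)) x_A (p (q))) : B
          (r) : B
          (q) : A
          x_A : A
        (m (r) (q) x_A) : B
        (q) : A
        x_A : A
      (m (m (r) (q) x_A) (q) x_A) : B
        (q) : A
      (p (q)) : A
      x_B : B
    (w (m (m (r) (q) x_A) (q) x_A) (p (q)) x_B) : ✗ arg 1 at [1, 1, 1] has sort A, expected B
          (r) : B
          x_A : A
          (q) : A
        (m (r) x_A (q)) : B
          (r) : B
          x_B : B
          x_A : A
        (h (r) x_B x_A) : B
        (q) : A
      (h (m (r) x_A (q)) (h (r) x_B x_A) (q)) : B
          (r) : B
          (q) : A
          x_A : A
        (m (r) (q) x_A) : B
        (r) : B
          x_B : B
          x_B : B
          (r) : B
        (w x_B x_B (r)) : A
      (h (m (r) (q) x_A) (r) (w x_B x_B (r))) : B
        x_B : B
        x_B : B
          (r) : B
          x_B : B
          x_B : B
        (w (r) x_B x_B) : A
      (h x_B x_B (w (r) x_B x_B)) : B
    (w (h (m (r) x_A (q)) (h (r) x_B x_A) (q)) (h (m (r) (q) x_A) (r) (w x_B x_B (r))) (h x_B x_B (w (r) x_B x_B))) : A
    x_A : A
  (p x_A) : A


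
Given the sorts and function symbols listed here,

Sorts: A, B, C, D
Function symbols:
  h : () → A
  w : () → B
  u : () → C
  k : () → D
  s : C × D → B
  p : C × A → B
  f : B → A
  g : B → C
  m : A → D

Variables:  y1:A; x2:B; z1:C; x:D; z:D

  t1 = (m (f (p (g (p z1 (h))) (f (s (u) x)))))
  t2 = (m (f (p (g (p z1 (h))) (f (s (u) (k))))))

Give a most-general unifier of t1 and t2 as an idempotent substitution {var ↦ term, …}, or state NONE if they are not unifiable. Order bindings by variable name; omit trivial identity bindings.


{x ↦ (k)}


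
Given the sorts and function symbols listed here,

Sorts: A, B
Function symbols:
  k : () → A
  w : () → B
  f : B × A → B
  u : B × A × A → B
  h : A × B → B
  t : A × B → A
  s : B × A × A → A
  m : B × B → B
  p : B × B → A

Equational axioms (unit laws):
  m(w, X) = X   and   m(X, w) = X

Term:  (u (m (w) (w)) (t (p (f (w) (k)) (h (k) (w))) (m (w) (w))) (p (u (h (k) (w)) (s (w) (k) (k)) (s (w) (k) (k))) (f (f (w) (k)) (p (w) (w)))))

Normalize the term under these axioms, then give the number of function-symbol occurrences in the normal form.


size = 31

1. (u (m (w) (w)) (t (p (f (w) (k)) (h (k) (w))) (m (w) (w))) (p (u (h (k) (w)) (s (w) (k) (k)) (s (w) (k) (k))) (f (f (w) (k)) (p (w) (w)))))  →  (u (w) (t (p (f (w) (k)) (h (k) (w))) (m (w) (w))) (p (u (h (k) (w)) (s (w) (k) (k)) (s (w) (k) (k))) (f (f (w) (k)) (p (w) (w)))))
2. (u (w) (t (p (f (w) (k)) (h (k) (w))) (m (w) (w))) (p (u (h (k) (w)) (s (w) (k) (k)) (s (w) (k) (k))) (f (f (w) (k)) (p (w) (w)))))  →  (u (w) (t (p (f (w) (k)) (h (k) (w))) (w)) (p (u (h (k) (w)) (s (w) (k) (k)) (s (w) (k) (k))) (f (f (w) (k)) (p (w) (w)))))
normal form: (u (w) (t (p (f (w) (k)) (h (k) (w))) (w)) (p (u (h (k) (w)) (s (w) (k) (k)) (s (w) (k) (k))) (f (f (w) (k)) (p (w) (w)))))


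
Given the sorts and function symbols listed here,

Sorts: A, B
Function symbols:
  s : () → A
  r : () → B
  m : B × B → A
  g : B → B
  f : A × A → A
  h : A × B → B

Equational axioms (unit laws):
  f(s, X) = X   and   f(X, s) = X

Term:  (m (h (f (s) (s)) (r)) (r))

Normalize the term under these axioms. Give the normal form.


normal form = (m (h (s) (r)) (r))

1. (m (h (f (s) (s)) (r)) (r))  →  (m (h (s) (r)) (r))


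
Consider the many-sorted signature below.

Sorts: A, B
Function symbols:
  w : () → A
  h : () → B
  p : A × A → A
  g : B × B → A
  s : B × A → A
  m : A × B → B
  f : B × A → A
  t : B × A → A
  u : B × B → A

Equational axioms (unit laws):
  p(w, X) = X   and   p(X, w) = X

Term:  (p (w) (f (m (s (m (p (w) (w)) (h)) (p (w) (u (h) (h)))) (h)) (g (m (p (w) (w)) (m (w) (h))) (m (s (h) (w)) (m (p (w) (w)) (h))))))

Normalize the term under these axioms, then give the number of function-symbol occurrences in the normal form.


size = 23

1. (p (w) (f (m (s (m (p (w) (w)) (h)) (p (w) (u (h) (h)))) (h)) (g (m (p (w) (w)) (m (w) (h))) (m (s (h) (w)) (m (p (w) (w)) (h))))))  →  (f (m (s (m (p (w) (w)) (h)) (p (w) (u (h) (h)))) (h)) (g (m (p (w) (w)) (m (w) (h))) (m (s (h) (w)) (m (p (w) (w)) (h)))))
2. (f (m (s (m (p (w) (w)) (h)) (p (w) (u (h) (h)))) (h)) (g (m (p (w) (w)) (m (w) (h))) (m (s (h) (w)) (m (p (w) (w)) (h)))))  →  (f (m (s (m (w) (h)) (p (w) (u (h) (h)))) (h)) (g (m (p (w) (w)) (m (w) (h))) (m (s (h) (w)) (m (p (w) (w)) (h)))))
3. (f (m (s (m (w) (h)) (p (w) (u (h) (h)))) (h)) (g (m (p (w) (w)) (m (w) (h))) (m (s (h) (w)) (m (p (w) (w)) (h)))))  →  (f (m (s (m (w) (h)) (u (h) (h))) (h)) (g (m (p (w) (w)) (m (w) (h))) (m (s (h) (w)) (m (p (w) (w)) (h)))))
4. (f (m (s (m (w) (h)) (u (h) (h))) (h)) (g (m (p (w) (w)) (m (w) (h))) (m (s (h) (w)) (m (p (w) (w)) (h)))))  →  (f (m (s (m (w) (h)) (u (h) (h))) (h)) (g (m (w) (m (w) (h))) (m (s (h) (w)) (m (p (w) (w)) (h)))))
5. (f (m (s (m (w) (h)) (u (h) (h))) (h)) (g (m (w) (m (w) (h))) (m (s (h) (w)) (m (p (w) (w)) (h)))))  →  (f (m (s (m (w) (h)) (u (h) (h))) (h)) (g (m (w) (m (w) (h))) (m (s (h) (w)) (m (w) (h)))))
normal form: (f (m (s (m (w) (h)) (u (h) (h))) (h)) (g (m (w) (m (w) (h))) (m (s (h) (w)) (m (w) (h)))))


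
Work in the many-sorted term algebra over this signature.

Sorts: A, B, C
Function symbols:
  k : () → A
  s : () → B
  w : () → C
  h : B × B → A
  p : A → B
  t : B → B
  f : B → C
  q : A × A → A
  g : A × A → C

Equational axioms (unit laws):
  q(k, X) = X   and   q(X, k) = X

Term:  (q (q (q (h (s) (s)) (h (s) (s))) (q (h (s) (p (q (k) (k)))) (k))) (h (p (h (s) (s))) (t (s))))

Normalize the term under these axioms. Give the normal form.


normal form = (q (q (q (h (s) (s)) (h (s) (s))) (h (s) (p (k)))) (h (p (h (s) (s))) (t (s))))

1. (q (q (q (h (s) (s)) (h (s) (s))) (q (h (s) (p (q (k) (k)))) (k))) (h (p (h (s) (s))) (t (s))))  →  (q (q (q (h (s) (s)) (h (s) (s))) (h (s) (p (q (k) (k))))) (h (p (h (s) (s))) (t (s))))
2. (q (q (q (h (s) (s)) (h (s) (s))) (h (s) (p (q (k) (k))))) (h (p (h (s) (s))) (t (s))))  →  (q (q (q (h (s) (s)) (h (s) (s))) (h (s) (p (k)))) (h (p (h (s) (s))) (t (s))))


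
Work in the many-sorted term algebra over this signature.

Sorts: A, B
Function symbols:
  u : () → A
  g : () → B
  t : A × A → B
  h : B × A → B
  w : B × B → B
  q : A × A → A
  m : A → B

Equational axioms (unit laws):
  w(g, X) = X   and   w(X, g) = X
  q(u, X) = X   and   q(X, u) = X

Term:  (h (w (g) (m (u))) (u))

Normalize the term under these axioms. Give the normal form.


normal form = (h (m (u)) (u))

1. (h (w (g) (m (u))) (u))  →  (h (m (u)) (u))


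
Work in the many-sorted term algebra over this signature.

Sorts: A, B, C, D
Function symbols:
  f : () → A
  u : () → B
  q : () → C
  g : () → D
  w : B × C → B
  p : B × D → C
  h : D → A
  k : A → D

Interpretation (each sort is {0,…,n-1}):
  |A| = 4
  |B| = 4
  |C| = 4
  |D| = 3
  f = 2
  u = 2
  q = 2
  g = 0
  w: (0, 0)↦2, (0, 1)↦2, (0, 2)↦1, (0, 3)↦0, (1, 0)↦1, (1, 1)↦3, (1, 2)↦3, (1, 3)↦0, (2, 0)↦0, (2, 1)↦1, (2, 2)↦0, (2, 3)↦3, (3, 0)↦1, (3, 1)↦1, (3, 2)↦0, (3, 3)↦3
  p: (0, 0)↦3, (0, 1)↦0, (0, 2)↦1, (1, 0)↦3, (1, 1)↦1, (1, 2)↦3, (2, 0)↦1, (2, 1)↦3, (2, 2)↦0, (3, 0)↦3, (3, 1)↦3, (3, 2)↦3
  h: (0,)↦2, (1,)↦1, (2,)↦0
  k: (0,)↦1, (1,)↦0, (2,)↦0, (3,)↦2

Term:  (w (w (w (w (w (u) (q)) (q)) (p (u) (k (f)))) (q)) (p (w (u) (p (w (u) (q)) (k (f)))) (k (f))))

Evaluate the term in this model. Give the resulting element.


value = 0

  u = 2
  q = 2
  (w (u) (q)) = w(2, 2) = 0
  q = 2
  (w (w (u) (q)) (q)) = w(0, 2) = 1
  u = 2
  f = 2
  (k (f)) = k(2,) = 0
  (p (u) (k (f))) = p(2, 0) = 1
  (w (w (w (u) (q)) (q)) (p (u) (k (f)))) = w(1, 1) = 3
  q = 2
  (w (w (w (w (u) (q)) (q)) (p (u) (k (f)))) (q)) = w(3, 2) = 0
  u = 2
  u = 2
  q = 2
  (w (u) (q)) = w(2, 2) = 0
  f = 2
  (k (f)) = k(2,) = 0
  (p (w (u) (q)) (k (f))) = p(0, 0) = 3
  (w (u) (p (w (u) (q)) (k (f)))) = w(2, 3) = 3
  f = 2
  (k (f)) = k(2,) = 0
  (p (w (u) (p (w (u) (q)) (k (f)))) (k (f))) = p(3, 0) = 3
  (w (w (w (w (w (u) (q)) (q)) (p (u) (k (f)))) (q)) (p (w (u) (p (w (u) (q)) (k (f)))) (k (f)))) = w(0, 3) = 0


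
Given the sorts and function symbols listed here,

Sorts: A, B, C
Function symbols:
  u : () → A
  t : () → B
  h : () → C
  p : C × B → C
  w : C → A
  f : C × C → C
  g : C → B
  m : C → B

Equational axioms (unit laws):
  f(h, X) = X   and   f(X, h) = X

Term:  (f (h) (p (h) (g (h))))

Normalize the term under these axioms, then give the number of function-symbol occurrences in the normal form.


1. (f (h) (p (h) (g (h))))  →  (p (h) (g (h)))
normal form: (p (h) (g (h)))

size = 4


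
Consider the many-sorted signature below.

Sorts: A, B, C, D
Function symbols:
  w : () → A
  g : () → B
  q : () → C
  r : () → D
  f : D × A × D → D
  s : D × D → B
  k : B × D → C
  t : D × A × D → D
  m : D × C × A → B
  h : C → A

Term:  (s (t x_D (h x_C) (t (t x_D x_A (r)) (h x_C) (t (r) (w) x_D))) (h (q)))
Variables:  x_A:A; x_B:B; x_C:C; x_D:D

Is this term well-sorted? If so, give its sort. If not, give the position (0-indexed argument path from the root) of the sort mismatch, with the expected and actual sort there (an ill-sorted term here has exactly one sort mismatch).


    x_D : D
      x_C : C
    (h x_C) : A
        x_D : D
        x_A : A
        (r) : D
      (t x_D x_A (r)) : D
        x_C : C
      (h x_C) : A
        (r) : D
        (w) : A
        x_D : D
      (t (r) (w) x_D) : D
    (t (t x_D x_A (r)) (h x_C) (t (r) (w) x_D)) : D
  (t x_D (h x_C) (t (t x_D x_A (r)) (h x_C) (t (r) (w) x_D))) : D
    (q) : C
  (h (q)) : A
(s (t x_D (h x_C) (t (t x_D x_A (r)) (h x_C) (t (r) (w) x_D))) (h (q))) : ✗ arg 1 at [1] has sort A, expected D

ill-sorted at position [1]: expected D, got A


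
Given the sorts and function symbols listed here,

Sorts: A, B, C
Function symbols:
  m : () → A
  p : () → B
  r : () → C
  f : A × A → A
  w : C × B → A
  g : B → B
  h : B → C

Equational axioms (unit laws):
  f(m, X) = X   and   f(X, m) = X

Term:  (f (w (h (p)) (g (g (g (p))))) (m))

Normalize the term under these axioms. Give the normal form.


normal form = (w (h (p)) (g (g (g (p)))))

1. (f (w (h (p)) (g (g (g (p))))) (m))  →  (w (h (p)) (g (g (g (p)))))


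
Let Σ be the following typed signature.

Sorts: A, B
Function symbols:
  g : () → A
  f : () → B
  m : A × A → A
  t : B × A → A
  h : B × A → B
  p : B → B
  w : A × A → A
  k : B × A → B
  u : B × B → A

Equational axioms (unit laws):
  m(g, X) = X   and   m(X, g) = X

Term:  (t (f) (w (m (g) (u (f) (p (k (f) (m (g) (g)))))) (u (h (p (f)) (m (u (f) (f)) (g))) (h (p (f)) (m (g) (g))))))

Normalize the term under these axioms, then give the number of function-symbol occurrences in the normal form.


size = 20

1. (t (f) (w (m (g) (u (f) (p (k (f) (m (g) (g)))))) (u (h (p (f)) (m (u (f) (f)) (g))) (h (p (f)) (m (g) (g))))))  →  (t (f) (w (u (f) (p (k (f) (m (g) (g))))) (u (h (p (f)) (m (u (f) (f)) (g))) (h (p (f)) (m (g) (g))))))
2. (t (f) (w (u (f) (p (k (f) (m (g) (g))))) (u (h (p (f)) (m (u (f) (f)) (g))) (h (p (f)) (m (g) (g))))))  →  (t (f) (w (u (f) (p (k (f) (g)))) (u (h (p (f)) (m (u (f) (f)) (g))) (h (p (f)) (m (g) (g))))))
3. (t (f) (w (u (f) (p (k (f) (g)))) (u (h (p (f)) (m (u (f) (f)) (g))) (h (p (f)) (m (g) (g))))))  →  (t (f) (w (u (f) (p (k (f) (g)))) (u (h (p (f)) (u (f) (f))) (h (p (f)) (m (g) (g))))))
4. (t (f) (w (u (f) (p (k (f) (g)))) (u (h (p (f)) (u (f) (f))) (h (p (f)) (m (g) (g))))))  →  (t (f) (w (u (f) (p (k (f) (g)))) (u (h (p (f)) (u (f) (f))) (h (p (f)) (g)))))
normal form: (t (f) (w (u (f) (p (k (f) (g)))) (u (h (p (f)) (u (f) (f))) (h (p (f)) (g)))))


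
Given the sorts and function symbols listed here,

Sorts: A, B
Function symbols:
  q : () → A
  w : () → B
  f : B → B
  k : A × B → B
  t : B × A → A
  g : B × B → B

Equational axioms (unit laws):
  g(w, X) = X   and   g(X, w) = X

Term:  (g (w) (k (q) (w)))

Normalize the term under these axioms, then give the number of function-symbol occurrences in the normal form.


size = 3

1. (g (w) (k (q) (w)))  →  (k (q) (w))
normal form: (k (q) (w))


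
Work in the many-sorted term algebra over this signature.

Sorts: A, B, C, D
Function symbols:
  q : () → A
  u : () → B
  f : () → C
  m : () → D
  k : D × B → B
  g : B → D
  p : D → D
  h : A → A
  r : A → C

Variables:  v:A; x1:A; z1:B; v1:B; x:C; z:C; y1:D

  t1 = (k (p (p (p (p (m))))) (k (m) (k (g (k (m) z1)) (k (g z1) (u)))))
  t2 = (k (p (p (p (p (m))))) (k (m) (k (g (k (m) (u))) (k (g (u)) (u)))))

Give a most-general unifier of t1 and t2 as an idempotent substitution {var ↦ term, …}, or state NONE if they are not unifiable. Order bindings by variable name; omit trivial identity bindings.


{z1 ↦ (u)}


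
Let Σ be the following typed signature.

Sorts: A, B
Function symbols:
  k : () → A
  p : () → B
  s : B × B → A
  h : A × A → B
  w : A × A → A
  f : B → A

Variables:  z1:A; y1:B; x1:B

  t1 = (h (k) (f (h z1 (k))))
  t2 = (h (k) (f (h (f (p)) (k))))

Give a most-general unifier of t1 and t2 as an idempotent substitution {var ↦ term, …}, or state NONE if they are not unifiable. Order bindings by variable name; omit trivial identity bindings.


{z1 ↦ (f (p))}


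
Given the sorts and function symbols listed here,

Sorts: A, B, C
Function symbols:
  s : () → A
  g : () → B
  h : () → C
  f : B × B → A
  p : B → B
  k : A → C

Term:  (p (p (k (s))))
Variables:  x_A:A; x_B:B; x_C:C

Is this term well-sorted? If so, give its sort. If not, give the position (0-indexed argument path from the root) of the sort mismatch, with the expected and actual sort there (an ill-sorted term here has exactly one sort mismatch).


ill-sorted at position [0, 0]: expected B, got C

      (s) : A
    (k (s)) : C
  (p (k (s))) : ✗ arg 0 at [0, 0] has sort C, expected B


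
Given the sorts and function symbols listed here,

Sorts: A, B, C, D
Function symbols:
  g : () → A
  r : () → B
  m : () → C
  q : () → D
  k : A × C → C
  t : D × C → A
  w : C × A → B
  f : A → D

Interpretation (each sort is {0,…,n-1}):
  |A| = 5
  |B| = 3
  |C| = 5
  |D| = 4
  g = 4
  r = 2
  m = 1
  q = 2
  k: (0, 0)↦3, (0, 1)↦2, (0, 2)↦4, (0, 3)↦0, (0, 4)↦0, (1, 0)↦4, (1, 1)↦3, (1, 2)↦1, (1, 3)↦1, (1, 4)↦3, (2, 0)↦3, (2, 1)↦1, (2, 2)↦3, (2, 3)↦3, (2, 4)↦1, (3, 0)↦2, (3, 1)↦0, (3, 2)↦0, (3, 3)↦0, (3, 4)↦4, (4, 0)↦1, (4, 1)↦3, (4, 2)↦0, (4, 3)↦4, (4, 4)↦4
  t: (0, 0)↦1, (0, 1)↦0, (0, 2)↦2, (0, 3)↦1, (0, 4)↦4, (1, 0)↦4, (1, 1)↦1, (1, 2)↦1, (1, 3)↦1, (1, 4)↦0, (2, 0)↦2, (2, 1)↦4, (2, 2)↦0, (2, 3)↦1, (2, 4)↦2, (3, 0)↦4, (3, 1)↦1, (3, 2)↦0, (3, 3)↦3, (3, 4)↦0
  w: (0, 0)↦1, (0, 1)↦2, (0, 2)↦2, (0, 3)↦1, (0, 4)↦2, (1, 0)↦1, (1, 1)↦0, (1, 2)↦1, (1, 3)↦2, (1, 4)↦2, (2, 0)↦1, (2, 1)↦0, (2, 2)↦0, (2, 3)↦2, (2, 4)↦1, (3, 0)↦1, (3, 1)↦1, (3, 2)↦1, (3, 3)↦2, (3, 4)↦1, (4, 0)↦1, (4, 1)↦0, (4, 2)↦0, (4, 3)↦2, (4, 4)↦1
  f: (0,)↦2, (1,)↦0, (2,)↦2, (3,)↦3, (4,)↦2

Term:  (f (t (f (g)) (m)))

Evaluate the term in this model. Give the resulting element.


  g = 4
  (f (g)) = f(4,) = 2
  m = 1
  (t (f (g)) (m)) = t(2, 1) = 4
  (f (t (f (g)) (m))) = f(4,) = 2

value = 2


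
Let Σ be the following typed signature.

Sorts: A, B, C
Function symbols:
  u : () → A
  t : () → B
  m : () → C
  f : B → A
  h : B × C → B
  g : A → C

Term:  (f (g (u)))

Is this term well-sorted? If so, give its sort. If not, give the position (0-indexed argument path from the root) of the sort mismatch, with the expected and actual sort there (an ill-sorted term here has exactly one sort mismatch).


ill-sorted at position [0]: expected B, got C

    (u) : A
  (g (u)) : C
(f (g (u))) : ✗ arg 0 at [0] has sort C, expected B
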